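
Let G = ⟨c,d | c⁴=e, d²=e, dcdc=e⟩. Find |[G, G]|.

G' = [G, G] is generated by all commutators. The generator-pair commutators are: [c, d] = c².
The subgroup they normally generate is {e, c²}, of order 2.
Check: |G/G'| = 8/2 = 4 is the order of the abelianisation.

Answer: 2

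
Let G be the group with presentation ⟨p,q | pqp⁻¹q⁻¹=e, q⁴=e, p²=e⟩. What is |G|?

Enumerate words in the generators, reducing via the relations: the distinct elements are
  {e, p, q, pq, q², q³, pq², pq³}.
No further products give new elements, so |G| = 8.

Answer: 8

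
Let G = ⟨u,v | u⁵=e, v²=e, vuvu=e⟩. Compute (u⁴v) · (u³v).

Compute (u⁴v) · (u³v) by multiplying left to right and reducing via the relations at each step:
  (u⁴v) · u³ = uv
  (uv) · v = u

Answer: u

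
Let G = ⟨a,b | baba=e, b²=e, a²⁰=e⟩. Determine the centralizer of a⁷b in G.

⟨a⁷b⟩ ⊆ C_G(a⁷b) since powers of a⁷b commute with a⁷b; so |C_G(a⁷b)| ≥ |⟨a⁷b⟩| = 2.
By orbit–stabilizer, |C_G(a⁷b)| = |G| / |conj. class of a⁷b| = 40 / 10 = 4.
The 4 elements commuting with a⁷b are {e, a¹⁰, a⁷b, a¹⁷b}.

Answer: {e, a¹⁰, a⁷b, a¹⁷b}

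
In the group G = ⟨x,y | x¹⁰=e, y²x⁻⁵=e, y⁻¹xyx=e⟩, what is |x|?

Compute successive powers until reaching e:
  x¹ = x, x² = x², x³ = x³, x⁴ = x⁴, x⁵ = x⁵, x⁶ = x⁶, x⁷ = x⁷, x⁸ = x⁸, x⁹ = x⁹, x¹⁰ = e.
The smallest positive k with xᵏ = e is 10.

Answer: 10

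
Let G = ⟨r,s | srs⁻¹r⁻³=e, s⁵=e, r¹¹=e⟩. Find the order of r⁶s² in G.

Compute successive powers until reaching e:
  (r⁶s²)¹ = r⁶s², (r⁶s²)² = r⁵s⁴, (r⁶s²)³ = r⁷s, (r⁶s²)⁴ = r³s³, (r⁶s²)⁵ = e.
The smallest positive k with (r⁶s²)ᵏ = e is 5.

Answer: 5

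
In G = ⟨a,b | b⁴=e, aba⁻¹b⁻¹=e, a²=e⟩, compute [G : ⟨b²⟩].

First find ord(b²) by computing successive powers:
  (b²)¹ = b², (b²)² = e.
So |⟨b²⟩| = ord(b²) = 2. With |G| = 8, by Lagrange [G : ⟨b²⟩] = 8/2 = 4.

Answer: 4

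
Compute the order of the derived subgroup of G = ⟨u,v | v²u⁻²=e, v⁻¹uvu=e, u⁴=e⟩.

G' = [G, G] is generated by all commutators. The generator-pair commutators are: [u, v] = u².
The subgroup they normally generate is {e, u²}, of order 2.
Check: |G/G'| = 8/2 = 4 is the order of the abelianisation.

Answer: 2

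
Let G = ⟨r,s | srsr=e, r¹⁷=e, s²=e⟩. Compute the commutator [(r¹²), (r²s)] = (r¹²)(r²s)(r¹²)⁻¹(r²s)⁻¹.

[(r¹²), (r²s)] = (r¹²)·(r²s)·(r¹²)⁻¹·(r²s)⁻¹.
  (r¹²) · (r²s) = r¹⁴s
  (r¹⁴s) · (r⁵) = r⁹s
  (r⁹s) · (r²s) = r⁷

Answer: r⁷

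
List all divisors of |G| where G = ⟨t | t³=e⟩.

|G| = 3 = 3. By Lagrange's theorem the order of any subgroup divides 3; the divisors of 3 are 1, 3.

Answer: 1, 3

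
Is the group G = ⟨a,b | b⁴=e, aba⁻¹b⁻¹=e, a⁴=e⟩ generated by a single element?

|G| = 16, but the maximum element order in G is 4 < 16. No single element generates all of G, so G is not cyclic.

Answer: No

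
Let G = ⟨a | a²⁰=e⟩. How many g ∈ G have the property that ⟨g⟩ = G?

G is cyclic of order 20. An element generates G iff its order is 20, and a cyclic group of order 20 has exactly φ(20) = 8 such elements.

Answer: 8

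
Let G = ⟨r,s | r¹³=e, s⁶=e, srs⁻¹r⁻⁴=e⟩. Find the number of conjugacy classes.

The conjugacy classes (representative and size) are:
  [e] (size 1), [r⁴] (size 6), [r¹¹] (size 6), [r⁷s] (size 13), [r⁸s²] (size 13), [r¹²s³] (size 13), [r⁵s⁴] (size 13), [r¹¹s⁵] (size 13).
Class equation: 1 + 6 + 6 + 13 + 13 + 13 + 13 + 13 = 78 = |G|. So G has 8 conjugacy classes.

Answer: 8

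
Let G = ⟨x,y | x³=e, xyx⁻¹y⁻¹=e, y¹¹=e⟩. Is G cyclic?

|G| = 33. The element xy has order 33 (its powers give 33 distinct elements), so ⟨xy⟩ = G and G is cyclic.

Answer: Yes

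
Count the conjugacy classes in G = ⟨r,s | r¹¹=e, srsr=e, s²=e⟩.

The conjugacy classes (representative and size) are:
  [e] (size 1), [r¹⁰] (size 2), [r²] (size 2), [r³] (size 2), [r⁷] (size 2), [r⁶] (size 2), [r²s] (size 11).
Class equation: 1 + 2 + 2 + 2 + 2 + 2 + 11 = 22 = |G|. So G has 7 conjugacy classes.

Answer: 7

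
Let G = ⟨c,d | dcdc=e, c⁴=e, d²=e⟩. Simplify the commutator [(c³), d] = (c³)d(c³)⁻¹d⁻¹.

[(c³), d] = (c³)·d·(c³)⁻¹·d⁻¹.
  (c³) · d = c³d
  (c³d) · c = c²d
  (c²d) · d = c²

Answer: c²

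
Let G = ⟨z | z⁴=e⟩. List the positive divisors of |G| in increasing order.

|G| = 4 = 2². By Lagrange's theorem the order of any subgroup divides 4; the divisors of 4 are 1, 2, 4.

Answer: 1, 2, 4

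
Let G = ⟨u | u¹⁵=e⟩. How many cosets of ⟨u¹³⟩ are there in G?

First find ord(u¹³) by computing successive powers:
  (u¹³)¹ = u¹³, (u¹³)² = u¹¹, (u¹³)³ = u⁹, (u¹³)⁴ = u⁷, (u¹³)⁵ = u⁵, (u¹³)⁶ = u³, (u¹³)⁷ = u, (u¹³)⁸ = u¹⁴, (u¹³)⁹ = u¹², (u¹³)¹⁰ = u¹⁰, (u¹³)¹¹ = u⁸, (u¹³)¹² = u⁶, (u¹³)¹³ = u⁴, (u¹³)¹⁴ = u², (u¹³)¹⁵ = e.
So |⟨u¹³⟩| = ord(u¹³) = 15. With |G| = 15, by Lagrange [G : ⟨u¹³⟩] = 15/15 = 1.

Answer: 1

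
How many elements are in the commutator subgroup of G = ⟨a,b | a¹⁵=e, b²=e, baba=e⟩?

G' = [G, G] is generated by all commutators. The generator-pair commutators are: [a, b] = a².
The subgroup they normally generate is {e, a, a², a³, a⁴, a⁵, a⁶, a⁷, a⁸, a⁹, a¹⁰, a¹¹, a¹², a¹³, a¹⁴}, of order 15.
Check: |G/G'| = 30/15 = 2 is the order of the abelianisation.

Answer: 15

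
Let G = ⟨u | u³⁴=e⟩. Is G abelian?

G has a single generator, so G is cyclic and hence abelian.

Answer: Yes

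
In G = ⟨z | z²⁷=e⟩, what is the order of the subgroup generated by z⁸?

|⟨z⁸⟩| equals the order of z⁸. Compute successive powers until reaching e:
  (z⁸)¹ = z⁸, (z⁸)² = z¹⁶, (z⁸)³ = z²⁴, (z⁸)⁴ = z⁵, (z⁸)⁵ = z¹³, (z⁸)⁶ = z²¹, (z⁸)⁷ = z², (z⁸)⁸ = z¹⁰, (z⁸)⁹ = z¹⁸, (z⁸)¹⁰ = z²⁶, (z⁸)¹¹ = z⁷, (z⁸)¹² = z¹⁵, (z⁸)¹³ = z²³, (z⁸)¹⁴ = z⁴, (z⁸)¹⁵ = z¹², (z⁸)¹⁶ = z²⁰, (z⁸)¹⁷ = z, (z⁸)¹⁸ = z⁹, (z⁸)¹⁹ = z¹⁷, (z⁸)²⁰ = z²⁵, (z⁸)²¹ = z⁶, (z⁸)²² = z¹⁴, (z⁸)²³ = z²², (z⁸)²⁴ = z³, (z⁸)²⁵ = z¹¹, (z⁸)²⁶ = z¹⁹, (z⁸)²⁷ = e.
The smallest positive k with (z⁸)ᵏ = e is 27, so |⟨z⁸⟩| = 27.

Answer: 27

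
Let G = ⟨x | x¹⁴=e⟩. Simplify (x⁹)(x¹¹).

Compute (x⁹) · (x¹¹) by multiplying left to right and reducing via the relations at each step:
  (x⁹) · x¹¹ = x⁶

Answer: x⁶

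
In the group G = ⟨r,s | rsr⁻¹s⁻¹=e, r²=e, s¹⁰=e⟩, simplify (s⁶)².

Compute successive powers of (s⁶), reducing at each step:
  (s⁶)²: (s⁶) · s⁶ = s²

Answer: s²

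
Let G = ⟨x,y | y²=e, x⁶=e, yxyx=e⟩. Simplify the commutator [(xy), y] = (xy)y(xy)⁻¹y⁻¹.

[(xy), y] = (xy)·y·(xy)⁻¹·y⁻¹.
  (xy) · y = x
  x · (xy) = x²y
  (x²y) · y = x²

Answer: x²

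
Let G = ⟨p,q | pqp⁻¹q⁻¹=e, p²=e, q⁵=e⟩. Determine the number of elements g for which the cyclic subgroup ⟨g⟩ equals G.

G is cyclic of order 10. An element generates G iff its order is 10, and a cyclic group of order 10 has exactly φ(10) = 4 such elements.

Answer: 4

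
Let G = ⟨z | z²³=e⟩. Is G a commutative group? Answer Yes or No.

G has a single generator, so G is cyclic and hence abelian.

Answer: Yes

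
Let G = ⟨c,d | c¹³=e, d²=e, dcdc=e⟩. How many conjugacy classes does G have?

The conjugacy classes (representative and size) are:
  [e] (size 1), [c¹²] (size 2), [c¹¹] (size 2), [c³] (size 2), [c⁴] (size 2), [c⁸] (size 2), [c⁶] (size 2), [d] (size 13).
Class equation: 1 + 2 + 2 + 2 + 2 + 2 + 2 + 13 = 26 = |G|. So G has 8 conjugacy classes.

Answer: 8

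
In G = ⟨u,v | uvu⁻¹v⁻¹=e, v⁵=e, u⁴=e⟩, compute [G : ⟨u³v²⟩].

First find ord(u³v²) by computing successive powers:
  (u³v²)¹ = u³v², (u³v²)² = u²v⁴, (u³v²)³ = uv, (u³v²)⁴ = v³, (u³v²)⁵ = u³, (u³v²)⁶ = u²v², (u³v²)⁷ = uv⁴, (u³v²)⁸ = v, (u³v²)⁹ = u³v³, (u³v²)¹⁰ = u², (u³v²)¹¹ = uv², (u³v²)¹² = v⁴, (u³v²)¹³ = u³v, (u³v²)¹⁴ = u²v³, (u³v²)¹⁵ = u, (u³v²)¹⁶ = v², (u³v²)¹⁷ = u³v⁴, (u³v²)¹⁸ = u²v, (u³v²)¹⁹ = uv³, (u³v²)²⁰ = e.
So |⟨u³v²⟩| = ord(u³v²) = 20. With |G| = 20, by Lagrange [G : ⟨u³v²⟩] = 20/20 = 1.

Answer: 1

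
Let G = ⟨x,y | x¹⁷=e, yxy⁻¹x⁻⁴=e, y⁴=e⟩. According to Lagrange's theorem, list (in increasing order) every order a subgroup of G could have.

|G| = 68 = 2² · 17. By Lagrange's theorem the order of any subgroup divides 68; the divisors of 68 are 1, 2, 4, 17, 34, 68.

Answer: 1, 2, 4, 17, 34, 68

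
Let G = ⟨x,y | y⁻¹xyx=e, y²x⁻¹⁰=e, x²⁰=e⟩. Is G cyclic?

Every cyclic group is abelian. But x·y = xy while y·x = x⁹y⁻¹, so x·y ≠ y·x and G is not abelian. Hence G is not cyclic.

Answer: No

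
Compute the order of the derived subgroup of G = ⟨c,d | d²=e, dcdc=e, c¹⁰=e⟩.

G' = [G, G] is generated by all commutators. The generator-pair commutators are: [c, d] = c².
The subgroup they normally generate is {e, c², c⁴, c⁶, c⁸}, of order 5.
Check: |G/G'| = 20/5 = 4 is the order of the abelianisation.

Answer: 5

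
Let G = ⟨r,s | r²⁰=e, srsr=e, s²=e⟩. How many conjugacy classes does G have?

The conjugacy classes (representative and size) are:
  [e] (size 1), [r] (size 2), [r¹⁸] (size 2), [r³] (size 2), [r⁴] (size 2), [r¹⁵] (size 2), [r¹⁴] (size 2), [r⁷] (size 2), [r¹²] (size 2), [r¹¹] (size 2), [r¹⁰] (size 1), [r¹⁸s] (size 10), [r⁵s] (size 10).
Class equation: 1 + 2 + 2 + 2 + 2 + 2 + 2 + 2 + 2 + 2 + 1 + 10 + 10 = 40 = |G|. So G has 13 conjugacy classes.

Answer: 13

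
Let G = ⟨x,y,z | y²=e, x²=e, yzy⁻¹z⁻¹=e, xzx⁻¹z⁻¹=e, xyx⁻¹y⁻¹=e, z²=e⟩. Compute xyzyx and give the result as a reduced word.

Multiply left to right, reducing at each step:
  x · y = xy
  (xy) · z = xyz
  (xyz) · y = xz
  (xz) · x = z

Answer: z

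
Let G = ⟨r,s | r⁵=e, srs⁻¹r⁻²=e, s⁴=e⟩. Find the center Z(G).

An element z ∈ Z(G) iff z commutes with every generator.
For example e is central: e·r = r = r·e; e·s = s = s·e.
Whereas r ∉ Z(G) since r·s = rs ≠ r²s = s·r.
Checking each of the 20 elements this way gives Z(G) = {e}, of order 1.

Answer: {e}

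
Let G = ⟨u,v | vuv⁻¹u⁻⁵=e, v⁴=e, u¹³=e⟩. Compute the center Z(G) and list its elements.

An element z ∈ Z(G) iff z commutes with every generator.
For example e is central: e·u = u = u·e; e·v = v = v·e.
Whereas u ∉ Z(G) since u·v = uv ≠ u⁵v = v·u.
Checking each of the 52 elements this way gives Z(G) = {e}, of order 1.

Answer: {e}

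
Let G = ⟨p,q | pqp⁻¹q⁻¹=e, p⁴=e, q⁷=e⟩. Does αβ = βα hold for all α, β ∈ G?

Each pair of generators commutes: p·q = pq = q·p. Since the generators pairwise commute, every element of G commutes with every other, so G is abelian.

Answer: Yes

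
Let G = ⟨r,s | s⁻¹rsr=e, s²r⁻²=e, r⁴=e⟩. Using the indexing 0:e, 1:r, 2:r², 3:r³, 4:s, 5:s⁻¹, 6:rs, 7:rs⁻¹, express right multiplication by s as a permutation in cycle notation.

(0 4 2 5)(1 6 3 7)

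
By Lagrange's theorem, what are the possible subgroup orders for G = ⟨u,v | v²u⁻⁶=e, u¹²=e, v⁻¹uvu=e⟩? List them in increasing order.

|G| = 24 = 2³ · 3. By Lagrange's theorem the order of any subgroup divides 24; the divisors of 24 are 1, 2, 3, 4, 6, 8, 12, 24.

Answer: 1, 2, 3, 4, 6, 8, 12, 24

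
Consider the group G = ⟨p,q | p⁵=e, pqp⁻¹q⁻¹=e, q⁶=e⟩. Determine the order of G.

Enumerate words in the generators, reducing via the relations: the distinct elements are
  {e, p, q, pq, p², p³, p⁴, q², q³, q⁴, q⁵, pq², pq³, pq⁴, pq⁵, p²q, p³q, p⁴q, p²q², p²q³, p²q⁴, p²q⁵, p³q², p³q³, p³q⁴, p³q⁵, p⁴q², p⁴q³, p⁴q⁴, p⁴q⁵}.
No further products give new elements, so |G| = 30.

Answer: 30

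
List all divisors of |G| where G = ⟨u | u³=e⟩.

|G| = 3 = 3. By Lagrange's theorem the order of any subgroup divides 3; the divisors of 3 are 1, 3.

Answer: 1, 3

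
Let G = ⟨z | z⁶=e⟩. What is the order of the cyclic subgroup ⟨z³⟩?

|⟨z³⟩| equals the order of z³. Compute successive powers until reaching e:
  (z³)¹ = z³, (z³)² = e.
The smallest positive k with (z³)ᵏ = e is 2, so |⟨z³⟩| = 2.

Answer: 2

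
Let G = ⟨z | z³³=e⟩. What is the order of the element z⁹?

Compute successive powers until reaching e:
  (z⁹)¹ = z⁹, (z⁹)² = z¹⁸, (z⁹)³ = z²⁷, (z⁹)⁴ = z³, (z⁹)⁵ = z¹², (z⁹)⁶ = z²¹, (z⁹)⁷ = z³⁰, (z⁹)⁸ = z⁶, (z⁹)⁹ = z¹⁵, (z⁹)¹⁰ = z²⁴, (z⁹)¹¹ = e.
The smallest positive k with (z⁹)ᵏ = e is 11.

Answer: 11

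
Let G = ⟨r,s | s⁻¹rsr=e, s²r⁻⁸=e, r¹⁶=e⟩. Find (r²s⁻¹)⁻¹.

The order of (r²s⁻¹) is 4 (smallest k with (r²s⁻¹)ᵏ = e), so (r²s⁻¹)⁻¹ = (r²s⁻¹)³ = r²s.
Check: (r²s⁻¹) · (r²s) → (r²s⁻¹) · r² = s⁻¹;   (s⁻¹) · s = e, giving e as required.

Answer: r²s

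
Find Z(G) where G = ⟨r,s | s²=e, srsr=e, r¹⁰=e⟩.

An element z ∈ Z(G) iff z commutes with every generator.
For example r⁵ is central: (r⁵)·r = r⁶ = r·(r⁵); (r⁵)·s = r⁵s = s·(r⁵).
Whereas r ∉ Z(G) since r·s = rs ≠ r⁹s = s·r.
Checking each of the 20 elements this way gives Z(G) = {e, r⁵}, of order 2.

Answer: {e, r⁵}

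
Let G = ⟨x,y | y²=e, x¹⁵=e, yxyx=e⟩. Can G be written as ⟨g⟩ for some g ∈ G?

Every cyclic group is abelian. But x·y = xy while y·x = x¹⁴y, so x·y ≠ y·x and G is not abelian. Hence G is not cyclic.

Answer: No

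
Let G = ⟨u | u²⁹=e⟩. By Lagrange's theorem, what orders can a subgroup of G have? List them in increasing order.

|G| = 29 = 29. By Lagrange's theorem the order of any subgroup divides 29; the divisors of 29 are 1, 29.

Answer: 1, 29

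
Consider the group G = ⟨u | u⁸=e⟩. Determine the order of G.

G is generated by a single element, so G is cyclic. The relator gives u⁸ = e and no smaller power is forced to be e, so the 8 powers {e, u, u², u³, u⁴, u⁵, u⁶, u⁷} are distinct. Hence |G| = 8.

Answer: 8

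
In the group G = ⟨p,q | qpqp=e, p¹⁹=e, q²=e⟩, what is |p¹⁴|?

Compute successive powers until reaching e:
  (p¹⁴)¹ = p¹⁴, (p¹⁴)² = p⁹, (p¹⁴)³ = p⁴, (p¹⁴)⁴ = p¹⁸, (p¹⁴)⁵ = p¹³, (p¹⁴)⁶ = p⁸, (p¹⁴)⁷ = p³, (p¹⁴)⁸ = p¹⁷, (p¹⁴)⁹ = p¹², (p¹⁴)¹⁰ = p⁷, (p¹⁴)¹¹ = p², (p¹⁴)¹² = p¹⁶, (p¹⁴)¹³ = p¹¹, (p¹⁴)¹⁴ = p⁶, (p¹⁴)¹⁵ = p, (p¹⁴)¹⁶ = p¹⁵, (p¹⁴)¹⁷ = p¹⁰, (p¹⁴)¹⁸ = p⁵, (p¹⁴)¹⁹ = e.
The smallest positive k with (p¹⁴)ᵏ = e is 19.

Answer: 19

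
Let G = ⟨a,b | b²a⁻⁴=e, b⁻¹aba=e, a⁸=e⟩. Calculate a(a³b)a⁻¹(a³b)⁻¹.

[a, (a³b)] = a·(a³b)·a⁻¹·(a³b)⁻¹.
  a · (a³b) = b⁻¹
  (b⁻¹) · (a⁷) = ab⁻¹
  (ab⁻¹) · (a³b⁻¹) = a²

Answer: a²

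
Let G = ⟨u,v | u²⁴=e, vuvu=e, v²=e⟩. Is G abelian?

u·v = uv but v·u = u²³v, so u·v ≠ v·u and G is not abelian.

Answer: No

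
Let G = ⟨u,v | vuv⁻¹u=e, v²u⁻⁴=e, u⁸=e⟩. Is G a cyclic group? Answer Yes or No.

Every cyclic group is abelian. But u·v = uv while v·u = u³v⁻¹, so u·v ≠ v·u and G is not abelian. Hence G is not cyclic.

Answer: No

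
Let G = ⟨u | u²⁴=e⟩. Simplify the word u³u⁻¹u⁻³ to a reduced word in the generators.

Multiply left to right, reducing at each step:
  (u³) · u⁻¹ = u²
  (u²) · u⁻³ = u²³

Answer: u²³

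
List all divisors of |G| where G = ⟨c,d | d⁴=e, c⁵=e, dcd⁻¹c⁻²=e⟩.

|G| = 20 = 2² · 5. By Lagrange's theorem the order of any subgroup divides 20; the divisors of 20 are 1, 2, 4, 5, 10, 20.

Answer: 1, 2, 4, 5, 10, 20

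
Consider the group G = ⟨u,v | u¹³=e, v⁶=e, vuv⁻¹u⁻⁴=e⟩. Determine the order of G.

Enumerate words in the generators, reducing via the relations: the distinct elements are
  {e, u, v, uv, u², u³, u⁴, u⁵, u⁶, u⁷, u⁸, u⁹, v², v³, v⁴, v⁵, uv², uv³, uv⁴, uv⁵, u²v, u³v, u¹², u¹¹, u¹⁰, u⁴v, u⁵v, u⁶v, u⁷v, u⁸v, u⁹v, u²v², u²v³, u²v⁴, u²v⁵, u³v², u³v³, u³v⁴, u³v⁵, u¹²v, u¹¹v, u¹⁰v, u⁴v², u⁴v³, u⁴v⁴, u⁴v⁵, u⁵v², u⁵v³, u⁵v⁴, u⁵v⁵, u⁶v², u⁶v³, u⁶v⁴, u⁶v⁵, u⁷v², u⁷v³, u⁷v⁴, u⁷v⁵, u⁸v², u⁸v³, u⁸v⁴, u⁸v⁵, u⁹v², u⁹v³, u⁹v⁴, u⁹v⁵, u¹²v², u¹²v³, u¹²v⁴, u¹²v⁵, u¹¹v², u¹¹v³, u¹¹v⁴, u¹¹v⁵, u¹⁰v², u¹⁰v³, u¹⁰v⁴, u¹⁰v⁵}.
No further products give new elements, so |G| = 78.

Answer: 78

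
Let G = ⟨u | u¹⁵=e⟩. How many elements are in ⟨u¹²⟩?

|⟨u¹²⟩| equals the order of u¹². Compute successive powers until reaching e:
  (u¹²)¹ = u¹², (u¹²)² = u⁹, (u¹²)³ = u⁶, (u¹²)⁴ = u³, (u¹²)⁵ = e.
The smallest positive k with (u¹²)ᵏ = e is 5, so |⟨u¹²⟩| = 5.

Answer: 5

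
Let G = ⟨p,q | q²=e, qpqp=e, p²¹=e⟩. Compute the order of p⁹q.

Compute successive powers until reaching e:
  (p⁹q)¹ = p⁹q, (p⁹q)² = e.
The smallest positive k with (p⁹q)ᵏ = e is 2.

Answer: 2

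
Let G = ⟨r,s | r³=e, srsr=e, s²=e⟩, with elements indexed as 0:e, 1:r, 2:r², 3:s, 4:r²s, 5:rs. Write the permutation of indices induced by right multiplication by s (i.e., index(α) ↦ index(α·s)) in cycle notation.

(0 3)(1 5)(2 4)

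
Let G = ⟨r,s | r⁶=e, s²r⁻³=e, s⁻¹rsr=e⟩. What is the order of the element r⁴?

Compute successive powers until reaching e:
  (r⁴)¹ = r⁴, (r⁴)² = r², (r⁴)³ = e.
The smallest positive k with (r⁴)ᵏ = e is 3.

Answer: 3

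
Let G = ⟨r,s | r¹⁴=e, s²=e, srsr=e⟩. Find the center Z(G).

An element z ∈ Z(G) iff z commutes with every generator.
For example r⁷ is central: (r⁷)·r = r⁸ = r·(r⁷); (r⁷)·s = r⁷s = s·(r⁷).
Whereas r ∉ Z(G) since r·s = rs ≠ r¹³s = s·r.
Checking each of the 28 elements this way gives Z(G) = {e, r⁷}, of order 2.

Answer: {e, r⁷}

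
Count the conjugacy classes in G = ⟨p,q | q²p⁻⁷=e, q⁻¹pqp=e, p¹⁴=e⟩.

The conjugacy classes (representative and size) are:
  [e] (size 1), [p¹³] (size 2), [p¹²] (size 2), [p¹¹] (size 2), [p⁴] (size 2), [p⁵] (size 2), [p⁸] (size 2), [p⁷] (size 1), [p⁵q⁻¹] (size 7), [p⁵q] (size 7).
Class equation: 1 + 2 + 2 + 2 + 2 + 2 + 2 + 1 + 7 + 7 = 28 = |G|. So G has 10 conjugacy classes.

Answer: 10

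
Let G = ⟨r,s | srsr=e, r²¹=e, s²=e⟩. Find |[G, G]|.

G' = [G, G] is generated by all commutators. The generator-pair commutators are: [r, s] = r².
The subgroup they normally generate is {e, r, r², r³, r⁴, r⁵, r⁶, r⁷, r⁸, r⁹, r¹⁰, r¹¹, r¹², r¹³, r¹⁴, r¹⁵, r¹⁶, r¹⁷, r¹⁸, r¹⁹, r²⁰}, of order 21.
Check: |G/G'| = 42/21 = 2 is the order of the abelianisation.

Answer: 21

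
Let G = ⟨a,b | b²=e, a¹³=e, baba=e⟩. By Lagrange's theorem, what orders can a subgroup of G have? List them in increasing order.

|G| = 26 = 2 · 13. By Lagrange's theorem the order of any subgroup divides 26; the divisors of 26 are 1, 2, 13, 26.

Answer: 1, 2, 13, 26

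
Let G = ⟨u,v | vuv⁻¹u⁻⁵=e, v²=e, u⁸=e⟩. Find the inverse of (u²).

The order of (u²) is 4 (smallest k with (u²)ᵏ = e), so (u²)⁻¹ = (u²)³ = u⁶.
Check: (u²) · (u⁶) → (u²) · u⁶ = e, giving e as required.

Answer: u⁶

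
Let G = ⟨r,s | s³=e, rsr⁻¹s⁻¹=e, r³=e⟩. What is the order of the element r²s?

Compute successive powers until reaching e:
  (r²s)¹ = r²s, (r²s)² = rs², (r²s)³ = e.
The smallest positive k with (r²s)ᵏ = e is 3.

Answer: 3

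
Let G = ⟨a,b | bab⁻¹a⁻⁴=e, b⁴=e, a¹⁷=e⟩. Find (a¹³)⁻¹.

The order of (a¹³) is 17 (smallest k with (a¹³)ᵏ = e), so (a¹³)⁻¹ = (a¹³)¹⁶ = a⁴.
Check: (a¹³) · (a⁴) → (a¹³) · a⁴ = e, giving e as required.

Answer: a⁴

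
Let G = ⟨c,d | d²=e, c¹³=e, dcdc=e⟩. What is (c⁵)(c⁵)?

Compute (c⁵) · (c⁵) by multiplying left to right and reducing via the relations at each step:
  (c⁵) · c⁵ = c¹⁰

Answer: c¹⁰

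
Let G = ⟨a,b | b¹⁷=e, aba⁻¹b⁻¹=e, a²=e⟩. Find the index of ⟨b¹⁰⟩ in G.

First find ord(b¹⁰) by computing successive powers:
  (b¹⁰)¹ = b¹⁰, (b¹⁰)² = b³, (b¹⁰)³ = b¹³, (b¹⁰)⁴ = b⁶, (b¹⁰)⁵ = b¹⁶, (b¹⁰)⁶ = b⁹, (b¹⁰)⁷ = b², (b¹⁰)⁸ = b¹², (b¹⁰)⁹ = b⁵, (b¹⁰)¹⁰ = b¹⁵, (b¹⁰)¹¹ = b⁸, (b¹⁰)¹² = b, (b¹⁰)¹³ = b¹¹, (b¹⁰)¹⁴ = b⁴, (b¹⁰)¹⁵ = b¹⁴, (b¹⁰)¹⁶ = b⁷, (b¹⁰)¹⁷ = e.
So |⟨b¹⁰⟩| = ord(b¹⁰) = 17. With |G| = 34, by Lagrange [G : ⟨b¹⁰⟩] = 34/17 = 2.

Answer: 2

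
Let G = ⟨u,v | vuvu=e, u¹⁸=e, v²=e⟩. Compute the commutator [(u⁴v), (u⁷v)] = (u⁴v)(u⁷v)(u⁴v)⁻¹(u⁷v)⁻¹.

[(u⁴v), (u⁷v)] = (u⁴v)·(u⁷v)·(u⁴v)⁻¹·(u⁷v)⁻¹.
  (u⁴v) · (u⁷v) = u¹⁵
  (u¹⁵) · (u⁴v) = uv
  (uv) · (u⁷v) = u¹²

Answer: u¹²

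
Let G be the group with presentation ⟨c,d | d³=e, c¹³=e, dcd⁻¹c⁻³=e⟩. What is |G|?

Enumerate words in the generators, reducing via the relations: the distinct elements are
  {c, d, e, cd, c², c³, c⁴, c⁵, c⁶, c⁷, c⁸, c⁹, d², cd², c²d, c³d, c¹², c¹¹, c¹⁰, c⁴d, c⁵d, c⁶d, c⁷d, c⁸d, c⁹d, c²d², c³d², c¹²d, c¹¹d, c¹⁰d, c⁴d², c⁵d², c⁶d², c⁷d², c⁸d², c⁹d², c¹²d², c¹¹d², c¹⁰d²}.
No further products give new elements, so |G| = 39.

Answer: 39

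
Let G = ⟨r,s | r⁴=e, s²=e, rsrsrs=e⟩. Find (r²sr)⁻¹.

The order of (r²sr) is 3 (smallest k with (r²sr)ᵏ = e), so (r²sr)⁻¹ = (r²sr)² = r³sr².
Check: (r²sr) · (r³sr²) → (r²sr) · r³ = r²s;   (r²s) · s = r²;   (r²) · r² = e, giving e as required.

Answer: r³sr²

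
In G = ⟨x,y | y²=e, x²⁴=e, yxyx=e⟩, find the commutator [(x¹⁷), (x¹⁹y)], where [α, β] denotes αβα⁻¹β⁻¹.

[(x¹⁷), (x¹⁹y)] = (x¹⁷)·(x¹⁹y)·(x¹⁷)⁻¹·(x¹⁹y)⁻¹.
  (x¹⁷) · (x¹⁹y) = x¹²y
  (x¹²y) · (x⁷) = x⁵y
  (x⁵y) · (x¹⁹y) = x¹⁰

Answer: x¹⁰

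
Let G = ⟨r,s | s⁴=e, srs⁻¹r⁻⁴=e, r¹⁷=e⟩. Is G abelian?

r·s = rs but s·r = r⁴s, so r·s ≠ s·r and G is not abelian.

Answer: No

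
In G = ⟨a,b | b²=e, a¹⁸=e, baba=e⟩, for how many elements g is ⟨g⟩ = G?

⟨g⟩ = G would require ord(g) = |G| = 36, but the maximum element order in G is 18 < 36. So G is not cyclic and no single element generates it: the count is 0.

Answer: 0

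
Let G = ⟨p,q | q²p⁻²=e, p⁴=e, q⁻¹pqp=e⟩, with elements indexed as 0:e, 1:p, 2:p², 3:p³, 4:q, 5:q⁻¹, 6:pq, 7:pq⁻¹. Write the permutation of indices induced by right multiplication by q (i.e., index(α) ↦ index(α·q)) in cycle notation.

(0 4 2 5)(1 6 3 7)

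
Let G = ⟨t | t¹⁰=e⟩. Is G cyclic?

|G| = 10. The element t has order 10 (its powers give 10 distinct elements), so ⟨t⟩ = G and G is cyclic.

Answer: Yes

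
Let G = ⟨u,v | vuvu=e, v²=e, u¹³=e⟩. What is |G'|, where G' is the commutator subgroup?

G' = [G, G] is generated by all commutators. The generator-pair commutators are: [u, v] = u².
The subgroup they normally generate is {e, u, u², u³, u⁴, u⁵, u⁶, u⁷, u⁸, u⁹, u¹⁰, u¹¹, u¹²}, of order 13.
Check: |G/G'| = 26/13 = 2 is the order of the abelianisation.

Answer: 13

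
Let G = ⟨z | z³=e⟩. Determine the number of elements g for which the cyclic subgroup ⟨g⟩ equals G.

G is cyclic of order 3. An element generates G iff its order is 3, and a cyclic group of order 3 has exactly φ(3) = 2 such elements.

Answer: 2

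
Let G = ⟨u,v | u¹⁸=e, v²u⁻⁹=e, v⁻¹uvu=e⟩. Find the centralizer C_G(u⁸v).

⟨u⁸v⟩ ⊆ C_G(u⁸v) since powers of u⁸v commute with u⁸v; so |C_G(u⁸v)| ≥ |⟨u⁸v⟩| = 4.
By orbit–stabilizer, |C_G(u⁸v)| = |G| / |conj. class of u⁸v| = 36 / 9 = 4.
The 4 elements commuting with u⁸v are {e, u⁹, u⁸v, u⁸v⁻¹}.

Answer: {e, u⁹, u⁸v, u⁸v⁻¹}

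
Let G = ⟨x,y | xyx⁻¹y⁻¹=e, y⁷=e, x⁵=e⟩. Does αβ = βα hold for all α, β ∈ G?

Each pair of generators commutes: x·y = xy = y·x. Since the generators pairwise commute, every element of G commutes with every other, so G is abelian.

Answer: Yes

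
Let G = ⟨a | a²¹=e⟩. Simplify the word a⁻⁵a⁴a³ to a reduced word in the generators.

Multiply left to right, reducing at each step:
  (a¹⁶) · a⁴ = a²⁰
  (a²⁰) · a³ = a²

Answer: a²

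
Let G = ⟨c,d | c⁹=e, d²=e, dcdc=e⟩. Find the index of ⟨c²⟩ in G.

First find ord(c²) by computing successive powers:
  (c²)¹ = c², (c²)² = c⁴, (c²)³ = c⁶, (c²)⁴ = c⁸, (c²)⁵ = c, (c²)⁶ = c³, (c²)⁷ = c⁵, (c²)⁸ = c⁷, (c²)⁹ = e.
So |⟨c²⟩| = ord(c²) = 9. With |G| = 18, by Lagrange [G : ⟨c²⟩] = 18/9 = 2.

Answer: 2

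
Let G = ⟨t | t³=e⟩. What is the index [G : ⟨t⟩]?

First find ord(t) by computing successive powers:
  t¹ = t, t² = t², t³ = e.
So |⟨t⟩| = ord(t) = 3. With |G| = 3, by Lagrange [G : ⟨t⟩] = 3/3 = 1.

Answer: 1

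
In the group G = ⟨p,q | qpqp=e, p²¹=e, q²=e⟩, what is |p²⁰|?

Compute successive powers until reaching e:
  (p²⁰)¹ = p²⁰, (p²⁰)² = p¹⁹, (p²⁰)³ = p¹⁸, (p²⁰)⁴ = p¹⁷, (p²⁰)⁵ = p¹⁶, (p²⁰)⁶ = p¹⁵, (p²⁰)⁷ = p¹⁴, (p²⁰)⁸ = p¹³, (p²⁰)⁹ = p¹², (p²⁰)¹⁰ = p¹¹, (p²⁰)¹¹ = p¹⁰, (p²⁰)¹² = p⁹, (p²⁰)¹³ = p⁸, (p²⁰)¹⁴ = p⁷, (p²⁰)¹⁵ = p⁶, (p²⁰)¹⁶ = p⁵, (p²⁰)¹⁷ = p⁴, (p²⁰)¹⁸ = p³, (p²⁰)¹⁹ = p², (p²⁰)²⁰ = p, (p²⁰)²¹ = e.
The smallest positive k with (p²⁰)ᵏ = e is 21.

Answer: 21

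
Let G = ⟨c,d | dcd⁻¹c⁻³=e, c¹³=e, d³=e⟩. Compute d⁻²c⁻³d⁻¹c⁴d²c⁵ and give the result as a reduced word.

Multiply left to right, reducing at each step:
  d · c⁻³ = c⁴d
  (c⁴d) · d⁻¹ = c⁴
  (c⁴) · c⁴ = c⁸
  (c⁸) · d² = c⁸d²
  (c⁸d²) · c⁵ = cd²

Answer: cd²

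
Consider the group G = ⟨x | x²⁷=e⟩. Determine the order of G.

G is generated by a single element, so G is cyclic. The relator gives x²⁷ = e and no smaller power is forced to be e, so the 27 powers {e, x, x², x³, x⁴, x⁵, x⁶, x⁷, x⁸, x⁹, x²², x²³, x²¹, x²⁰, x²⁴, x²⁵, x²⁶, x¹², x¹³, x¹¹, x¹⁰, x¹⁴, x¹⁵, x¹⁶, x¹⁷, x¹⁸, x¹⁹} are distinct. Hence |G| = 27.

Answer: 27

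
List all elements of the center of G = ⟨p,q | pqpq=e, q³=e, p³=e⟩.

An element z ∈ Z(G) iff z commutes with every generator.
For example e is central: e·p = p = p·e; e·q = q = q·e.
Whereas p ∉ Z(G) since p·q = pq ≠ p²q² = q·p.
Checking each of the 12 elements this way gives Z(G) = {e}, of order 1.

Answer: {e}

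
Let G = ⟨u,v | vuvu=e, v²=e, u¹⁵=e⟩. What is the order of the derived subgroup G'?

G' = [G, G] is generated by all commutators. The generator-pair commutators are: [u, v] = u².
The subgroup they normally generate is {e, u, u², u³, u⁴, u⁵, u⁶, u⁷, u⁸, u⁹, u¹⁰, u¹¹, u¹², u¹³, u¹⁴}, of order 15.
Check: |G/G'| = 30/15 = 2 is the order of the abelianisation.

Answer: 15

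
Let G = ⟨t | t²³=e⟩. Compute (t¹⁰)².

Compute successive powers of (t¹⁰), reducing at each step:
  (t¹⁰)²: (t¹⁰) · t¹⁰ = t²⁰

Answer: t²⁰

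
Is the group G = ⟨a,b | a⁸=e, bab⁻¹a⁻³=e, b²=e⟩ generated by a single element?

Every cyclic group is abelian. But a·b = ab while b·a = a³b, so a·b ≠ b·a and G is not abelian. Hence G is not cyclic.

Answer: No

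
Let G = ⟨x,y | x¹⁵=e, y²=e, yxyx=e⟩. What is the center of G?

An element z ∈ Z(G) iff z commutes with every generator.
For example e is central: e·x = x = x·e; e·y = y = y·e.
Whereas x ∉ Z(G) since x·y = xy ≠ x¹⁴y = y·x.
Checking each of the 30 elements this way gives Z(G) = {e}, of order 1.

Answer: {e}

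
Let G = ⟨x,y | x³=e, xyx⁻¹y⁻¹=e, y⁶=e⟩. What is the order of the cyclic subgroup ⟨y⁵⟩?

|⟨y⁵⟩| equals the order of y⁵. Compute successive powers until reaching e:
  (y⁵)¹ = y⁵, (y⁵)² = y⁴, (y⁵)³ = y³, (y⁵)⁴ = y², (y⁵)⁵ = y, (y⁵)⁶ = e.
The smallest positive k with (y⁵)ᵏ = e is 6, so |⟨y⁵⟩| = 6.

Answer: 6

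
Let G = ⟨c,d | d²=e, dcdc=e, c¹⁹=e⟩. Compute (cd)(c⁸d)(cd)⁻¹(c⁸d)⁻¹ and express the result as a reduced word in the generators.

[(cd), (c⁸d)] = (cd)·(c⁸d)·(cd)⁻¹·(c⁸d)⁻¹.
  (cd) · (c⁸d) = c¹²
  (c¹²) · (cd) = c¹³d
  (c¹³d) · (c⁸d) = c⁵

Answer: c⁵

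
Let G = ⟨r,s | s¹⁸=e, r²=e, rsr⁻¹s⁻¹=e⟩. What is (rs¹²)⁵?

Compute successive powers of (rs¹²), reducing at each step:
  (rs¹²)²: (rs¹²) · r = s¹²;   (s¹²) · s¹² = s⁶
  (rs¹²)³: (s⁶) · r = rs⁶;   (rs⁶) · s¹² = r
  (rs¹²)⁴: r · r = e;   e · s¹² = s¹²
  (rs¹²)⁵: (s¹²) · r = rs¹²;   (rs¹²) · s¹² = rs⁶

Answer: rs⁶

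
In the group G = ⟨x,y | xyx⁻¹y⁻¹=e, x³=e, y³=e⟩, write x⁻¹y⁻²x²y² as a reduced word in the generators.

Multiply left to right, reducing at each step:
  (x²) · y⁻² = x²y
  (x²y) · x² = xy
  (xy) · y² = x

Answer: x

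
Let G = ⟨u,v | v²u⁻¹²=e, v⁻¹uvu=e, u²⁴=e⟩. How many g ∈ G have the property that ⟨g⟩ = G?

⟨g⟩ = G would require ord(g) = |G| = 48, but the maximum element order in G is 24 < 48. So G is not cyclic and no single element generates it: the count is 0.

Answer: 0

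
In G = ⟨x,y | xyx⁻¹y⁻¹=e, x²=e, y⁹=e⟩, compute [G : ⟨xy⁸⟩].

First find ord(xy⁸) by computing successive powers:
  (xy⁸)¹ = xy⁸, (xy⁸)² = y⁷, (xy⁸)³ = xy⁶, (xy⁸)⁴ = y⁵, (xy⁸)⁵ = xy⁴, (xy⁸)⁶ = y³, (xy⁸)⁷ = xy², (xy⁸)⁸ = y, (xy⁸)⁹ = x, (xy⁸)¹⁰ = y⁸, (xy⁸)¹¹ = xy⁷, (xy⁸)¹² = y⁶, (xy⁸)¹³ = xy⁵, (xy⁸)¹⁴ = y⁴, (xy⁸)¹⁵ = xy³, (xy⁸)¹⁶ = y², (xy⁸)¹⁷ = xy, (xy⁸)¹⁸ = e.
So |⟨xy⁸⟩| = ord(xy⁸) = 18. With |G| = 18, by Lagrange [G : ⟨xy⁸⟩] = 18/18 = 1.

Answer: 1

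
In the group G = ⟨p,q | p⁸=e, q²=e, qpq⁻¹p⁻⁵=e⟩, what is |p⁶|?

Compute successive powers until reaching e:
  (p⁶)¹ = p⁶, (p⁶)² = p⁴, (p⁶)³ = p², (p⁶)⁴ = e.
The smallest positive k with (p⁶)ᵏ = e is 4.

Answer: 4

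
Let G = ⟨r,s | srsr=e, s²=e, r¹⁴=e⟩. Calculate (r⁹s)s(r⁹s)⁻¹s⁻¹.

[(r⁹s), s] = (r⁹s)·s·(r⁹s)⁻¹·s⁻¹.
  (r⁹s) · s = r⁹
  (r⁹) · (r⁹s) = r⁴s
  (r⁴s) · s = r⁴

Answer: r⁴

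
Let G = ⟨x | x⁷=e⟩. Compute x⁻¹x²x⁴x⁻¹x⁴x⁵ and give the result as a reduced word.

Multiply left to right, reducing at each step:
  (x⁶) · x² = x
  x · x⁴ = x⁵
  (x⁵) · x⁻¹ = x⁴
  (x⁴) · x⁴ = x
  x · x⁵ = x⁶

Answer: x⁶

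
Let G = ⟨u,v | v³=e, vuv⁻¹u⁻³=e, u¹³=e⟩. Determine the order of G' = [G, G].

G' = [G, G] is generated by all commutators. The generator-pair commutators are: [u, v] = u¹¹.
The subgroup they normally generate is {e, u, u², u³, u⁴, u⁵, u⁶, u⁷, u⁸, u⁹, u¹⁰, u¹¹, u¹²}, of order 13.
Check: |G/G'| = 39/13 = 3 is the order of the abelianisation.

Answer: 13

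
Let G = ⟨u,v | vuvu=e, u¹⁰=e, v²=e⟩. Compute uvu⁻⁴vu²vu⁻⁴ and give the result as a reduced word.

Multiply left to right, reducing at each step:
  u · v = uv
  (uv) · u⁻⁴ = u⁵v
  (u⁵v) · v = u⁵
  (u⁵) · u² = u⁷
  (u⁷) · v = u⁷v
  (u⁷v) · u⁻⁴ = uv

Answer: uv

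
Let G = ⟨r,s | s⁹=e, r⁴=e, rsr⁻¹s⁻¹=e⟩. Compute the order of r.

Compute successive powers until reaching e:
  r¹ = r, r² = r², r³ = r³, r⁴ = e.
The smallest positive k with rᵏ = e is 4.

Answer: 4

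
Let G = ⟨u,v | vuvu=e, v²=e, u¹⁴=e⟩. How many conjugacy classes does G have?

The conjugacy classes (representative and size) are:
  [e] (size 1), [u¹³] (size 2), [u²] (size 2), [u³] (size 2), [u¹⁰] (size 2), [u⁵] (size 2), [u⁸] (size 2), [u⁷] (size 1), [u⁶v] (size 7), [u⁹v] (size 7).
Class equation: 1 + 2 + 2 + 2 + 2 + 2 + 2 + 1 + 7 + 7 = 28 = |G|. So G has 10 conjugacy classes.

Answer: 10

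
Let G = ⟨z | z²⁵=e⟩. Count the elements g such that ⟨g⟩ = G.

G is cyclic of order 25. An element generates G iff its order is 25, and a cyclic group of order 25 has exactly φ(25) = 20 such elements.

Answer: 20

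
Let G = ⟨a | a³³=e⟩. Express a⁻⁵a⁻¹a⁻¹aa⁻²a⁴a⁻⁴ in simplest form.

Multiply left to right, reducing at each step:
  (a²⁸) · a⁻¹ = a²⁷
  (a²⁷) · a⁻¹ = a²⁶
  (a²⁶) · a = a²⁷
  (a²⁷) · a⁻² = a²⁵
  (a²⁵) · a⁴ = a²⁹
  (a²⁹) · a⁻⁴ = a²⁵

Answer: a²⁵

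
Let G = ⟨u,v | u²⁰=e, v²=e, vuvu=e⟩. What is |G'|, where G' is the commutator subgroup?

G' = [G, G] is generated by all commutators. The generator-pair commutators are: [u, v] = u².
The subgroup they normally generate is {e, u², u⁴, u⁶, u⁸, u¹⁰, u¹², u¹⁴, u¹⁶, u¹⁸}, of order 10.
Check: |G/G'| = 40/10 = 4 is the order of the abelianisation.

Answer: 10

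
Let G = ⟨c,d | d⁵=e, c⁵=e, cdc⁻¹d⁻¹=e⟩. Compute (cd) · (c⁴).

Compute (cd) · (c⁴) by multiplying left to right and reducing via the relations at each step:
  (cd) · c⁴ = d

Answer: d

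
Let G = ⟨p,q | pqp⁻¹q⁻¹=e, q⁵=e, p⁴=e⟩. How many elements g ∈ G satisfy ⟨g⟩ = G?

G is cyclic of order 20. An element generates G iff its order is 20, and a cyclic group of order 20 has exactly φ(20) = 8 such elements.

Answer: 8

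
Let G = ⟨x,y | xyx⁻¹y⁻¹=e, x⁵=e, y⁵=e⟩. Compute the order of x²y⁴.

Compute successive powers until reaching e:
  (x²y⁴)¹ = x²y⁴, (x²y⁴)² = x⁴y³, (x²y⁴)³ = xy², (x²y⁴)⁴ = x³y, (x²y⁴)⁵ = e.
The smallest positive k with (x²y⁴)ᵏ = e is 5.

Answer: 5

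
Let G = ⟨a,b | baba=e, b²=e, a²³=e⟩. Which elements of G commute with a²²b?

⟨a²²b⟩ ⊆ C_G(a²²b) since powers of a²²b commute with a²²b; so |C_G(a²²b)| ≥ |⟨a²²b⟩| = 2.
By orbit–stabilizer, |C_G(a²²b)| = |G| / |conj. class of a²²b| = 46 / 23 = 2.
The 2 elements commuting with a²²b are {e, a²²b}.

Answer: {e, a²²b}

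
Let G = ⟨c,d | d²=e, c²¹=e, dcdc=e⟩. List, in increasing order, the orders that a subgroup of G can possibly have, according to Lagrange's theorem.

|G| = 42 = 2 · 3 · 7. By Lagrange's theorem the order of any subgroup divides 42; the divisors of 42 are 1, 2, 3, 6, 7, 14, 21, 42.

Answer: 1, 2, 3, 6, 7, 14, 21, 42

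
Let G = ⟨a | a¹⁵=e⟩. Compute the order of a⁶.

Compute successive powers until reaching e:
  (a⁶)¹ = a⁶, (a⁶)² = a¹², (a⁶)³ = a³, (a⁶)⁴ = a⁹, (a⁶)⁵ = e.
The smallest positive k with (a⁶)ᵏ = e is 5.

Answer: 5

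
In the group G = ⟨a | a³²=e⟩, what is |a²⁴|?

Compute successive powers until reaching e:
  (a²⁴)¹ = a²⁴, (a²⁴)² = a¹⁶, (a²⁴)³ = a⁸, (a²⁴)⁴ = e.
The smallest positive k with (a²⁴)ᵏ = e is 4.

Answer: 4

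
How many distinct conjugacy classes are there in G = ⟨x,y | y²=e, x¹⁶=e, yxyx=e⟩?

The conjugacy classes (representative and size) are:
  [e] (size 1), [x¹⁵] (size 2), [x²] (size 2), [x³] (size 2), [x¹²] (size 2), [x⁵] (size 2), [x⁶] (size 2), [x⁷] (size 2), [x⁸] (size 1), [x²y] (size 8), [x¹⁵y] (size 8).
Class equation: 1 + 2 + 2 + 2 + 2 + 2 + 2 + 2 + 1 + 8 + 8 = 32 = |G|. So G has 11 conjugacy classes.

Answer: 11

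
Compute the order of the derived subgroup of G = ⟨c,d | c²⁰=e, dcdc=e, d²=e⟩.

G' = [G, G] is generated by all commutators. The generator-pair commutators are: [c, d] = c².
The subgroup they normally generate is {e, c², c⁴, c⁶, c⁸, c¹⁰, c¹², c¹⁴, c¹⁶, c¹⁸}, of order 10.
Check: |G/G'| = 40/10 = 4 is the order of the abelianisation.

Answer: 10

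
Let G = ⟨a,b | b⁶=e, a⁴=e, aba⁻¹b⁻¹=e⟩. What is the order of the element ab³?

Compute successive powers until reaching e:
  (ab³)¹ = ab³, (ab³)² = a², (ab³)³ = a³b³, (ab³)⁴ = e.
The smallest positive k with (ab³)ᵏ = e is 4.

Answer: 4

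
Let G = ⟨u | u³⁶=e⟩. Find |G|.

G is generated by a single element, so G is cyclic. The relator gives u³⁶ = e and no smaller power is forced to be e, so the 36 powers {e, u, u², u³, u⁴, u⁵, u⁶, u⁷, u⁸, u⁹, u²², u²³, u²¹, u²⁰, u²⁴, u²⁵, u²⁶, u²⁷, u²⁸, u²⁹, u³², u³³, u³¹, u³⁰, u³⁴, u³⁵, u¹², u¹³, u¹¹, u¹⁰, u¹⁴, u¹⁵, u¹⁶, u¹⁷, u¹⁸, u¹⁹} are distinct. Hence |G| = 36.

Answer: 36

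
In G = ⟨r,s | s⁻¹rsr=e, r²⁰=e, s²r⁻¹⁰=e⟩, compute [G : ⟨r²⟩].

First find ord(r²) by computing successive powers:
  (r²)¹ = r², (r²)² = r⁴, (r²)³ = r⁶, (r²)⁴ = r⁸, (r²)⁵ = r¹⁰, (r²)⁶ = r¹², (r²)⁷ = r¹⁴, (r²)⁸ = r¹⁶, (r²)⁹ = r¹⁸, (r²)¹⁰ = e.
So |⟨r²⟩| = ord(r²) = 10. With |G| = 40, by Lagrange [G : ⟨r²⟩] = 40/10 = 4.

Answer: 4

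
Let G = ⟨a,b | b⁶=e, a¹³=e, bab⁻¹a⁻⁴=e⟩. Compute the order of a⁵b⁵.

Compute successive powers until reaching e:
  (a⁵b⁵)¹ = a⁵b⁵, (a⁵b⁵)² = a³b⁴, (a⁵b⁵)³ = a⁹b³, (a⁵b⁵)⁴ = a⁴b², (a⁵b⁵)⁵ = a⁶b, (a⁵b⁵)⁶ = e.
The smallest positive k with (a⁵b⁵)ᵏ = e is 6.

Answer: 6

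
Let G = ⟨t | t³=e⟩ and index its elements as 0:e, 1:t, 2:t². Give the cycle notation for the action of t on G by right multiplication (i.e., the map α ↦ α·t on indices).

(0 1 2)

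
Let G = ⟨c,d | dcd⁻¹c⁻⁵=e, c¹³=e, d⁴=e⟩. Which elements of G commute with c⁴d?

⟨c⁴d⟩ ⊆ C_G(c⁴d) since powers of c⁴d commute with c⁴d; so |C_G(c⁴d)| ≥ |⟨c⁴d⟩| = 4.
By orbit–stabilizer, |C_G(c⁴d)| = |G| / |conj. class of c⁴d| = 52 / 13 = 4.
The 4 elements commuting with c⁴d are {e, c⁴d, c⁷d³, c¹¹d²}.

Answer: {e, c⁴d, c⁷d³, c¹¹d²}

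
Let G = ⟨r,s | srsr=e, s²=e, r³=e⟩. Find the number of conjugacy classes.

The conjugacy classes (representative and size) are:
  [e] (size 1), [r] (size 2), [rs] (size 3).
Class equation: 1 + 2 + 3 = 6 = |G|. So G has 3 conjugacy classes.

Answer: 3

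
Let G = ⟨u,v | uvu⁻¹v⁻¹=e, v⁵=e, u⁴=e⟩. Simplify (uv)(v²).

Compute (uv) · (v²) by multiplying left to right and reducing via the relations at each step:
  (uv) · v² = uv³

Answer: uv³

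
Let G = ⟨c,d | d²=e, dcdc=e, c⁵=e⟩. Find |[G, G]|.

G' = [G, G] is generated by all commutators. The generator-pair commutators are: [c, d] = c².
The subgroup they normally generate is {e, c, c², c³, c⁴}, of order 5.
Check: |G/G'| = 10/5 = 2 is the order of the abelianisation.

Answer: 5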